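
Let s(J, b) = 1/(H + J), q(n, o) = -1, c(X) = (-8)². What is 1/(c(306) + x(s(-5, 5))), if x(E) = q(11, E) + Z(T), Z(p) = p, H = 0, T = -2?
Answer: 1/61 ≈ 0.016393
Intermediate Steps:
c(X) = 64
s(J, b) = 1/J (s(J, b) = 1/(0 + J) = 1/J)
x(E) = -3 (x(E) = -1 - 2 = -3)
1/(c(306) + x(s(-5, 5))) = 1/(64 - 3) = 1/61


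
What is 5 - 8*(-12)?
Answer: 101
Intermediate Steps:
5 - 8*(-12) = 5 + 96 = 101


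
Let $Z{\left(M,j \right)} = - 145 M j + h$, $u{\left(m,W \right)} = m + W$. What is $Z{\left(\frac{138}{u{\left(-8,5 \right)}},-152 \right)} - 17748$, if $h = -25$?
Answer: $-1031613$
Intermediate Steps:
$u{\left(m,W \right)} = W + m$
$Z{\left(M,j \right)} = -25 - 145 M j$ ($Z{\left(M,j \right)} = - 145 M j - 25 = -25 - 145 M j$)
$Z{\left(\frac{138}{u{\left(-8,5 \right)}},-152 \right)} - 17748 = \left(-25 - 145 \frac{138}{5 - 8} \left(-152\right)\right) - 17748 = \left(-25 - 145 \frac{138}{-3} \left(-152\right)\right) - 17748 = \left(-25 - 145 \cdot 138 \left(- \frac{1}{3}\right) \left(-152\right)\right) - 17748 = \left(-25 - \left(-6670\right) \left(-152\right)\right) - 17748 = \left(-25 - 1013840\right) - 17748 = -1013865 - 17748 = -1031613$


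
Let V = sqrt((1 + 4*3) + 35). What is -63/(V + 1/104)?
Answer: 6552/519167 - 2725632*sqrt(3)/519167 ≈ -9.0807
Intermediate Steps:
V = 4*sqrt(3) (V = sqrt((1 + 12) + 35) = sqrt(13 + 35) = sqrt(48) = 4*sqrt(3) ≈ 6.9282)
-63/(V + 1/104) = -63/(4*sqrt(3) + 1/104) = -63/(1/104 + 4*sqrt(3))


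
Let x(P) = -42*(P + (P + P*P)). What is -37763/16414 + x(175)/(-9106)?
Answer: 362240059/2576998 ≈ 140.57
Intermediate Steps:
x(P) = -84*P - 42*P² (x(P) = -42*(P + (P + P²)) = -42*(P² + 2*P) = -84*P - 42*P²)
-37763/16414 + x(175)/(-9106) = -37763/16414 - 42*175*(2 + 175)/(-9106) = -37763*1/16414 - 42*175*177*(-1/9106) = -37763/16414 - 1300950*(-1/9106) = -37763/16414 + 650475/4553 = 362240059/2576998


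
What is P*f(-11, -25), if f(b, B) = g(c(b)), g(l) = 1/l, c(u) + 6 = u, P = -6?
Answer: 6/17 ≈ 0.35294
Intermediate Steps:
c(u) = -6 + u
f(b, B) = 1/(-6 + b)
P*f(-11, -25) = -6/(-6 - 11) = -6/(-17) = -6*(-1/17) = 6/17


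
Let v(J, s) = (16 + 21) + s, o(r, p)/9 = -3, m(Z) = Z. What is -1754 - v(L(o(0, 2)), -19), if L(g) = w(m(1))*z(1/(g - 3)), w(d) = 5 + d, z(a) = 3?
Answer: -1772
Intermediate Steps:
o(r, p) = -27 (o(r, p) = 9*(-3) = -27)
L(g) = 18 (L(g) = (5 + 1)*3 = 6*3 = 18)
v(J, s) = 37 + s
-1754 - v(L(o(0, 2)), -19) = -1754 - (37 - 19) = -1754 - 1*18 = -1754 - 18 = -1772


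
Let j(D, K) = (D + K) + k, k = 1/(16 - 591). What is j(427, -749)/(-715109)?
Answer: 185151/411187675 ≈ 0.00045028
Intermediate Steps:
k = -1/575 (k = 1/(-575) = -1/575 ≈ -0.0017391)
j(D, K) = -1/575 + D + K (j(D, K) = (D + K) - 1/575 = -1/575 + D + K)
j(427, -749)/(-715109) = (-1/575 + 427 - 749)/(-715109) = -185151/575*(-1/715109) = 185151/411187675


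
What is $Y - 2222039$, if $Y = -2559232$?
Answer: $-4781271$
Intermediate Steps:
$Y - 2222039 = -2559232 - 2222039 = -4781271$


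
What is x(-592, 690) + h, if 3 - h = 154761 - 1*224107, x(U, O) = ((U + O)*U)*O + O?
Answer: -39961001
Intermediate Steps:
x(U, O) = O + O*U*(O + U) (x(U, O) = ((O + U)*U)*O + O = (U*(O + U))*O + O = O*U*(O + U) + O = O + O*U*(O + U))
h = 69349 (h = 3 - (154761 - 1*224107) = 3 - (154761 - 224107) = 3 - 1*(-69346) = 3 + 69346 = 69349)
x(-592, 690) + h = 690*(1 + (-592)² + 690*(-592)) + 69349 = 690*(1 + 350464 - 408480) + 69349 = 690*(-58015) + 69349 = -40030350 + 69349 = -39961001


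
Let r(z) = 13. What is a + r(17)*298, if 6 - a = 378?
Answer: 3502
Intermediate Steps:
a = -372 (a = 6 - 1*378 = 6 - 378 = -372)
a + r(17)*298 = -372 + 13*298 = -372 + 3874 = 3502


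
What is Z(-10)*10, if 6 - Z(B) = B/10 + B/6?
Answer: 260/3 ≈ 86.667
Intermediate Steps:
Z(B) = 6 - 4*B/15 (Z(B) = 6 - (B/10 + B/6) = 6 - 4*B/15)
Z(-10)*10 = (6 - 4/15*(-10))*10 = (6 + 8/3)*10 = (26/3)*10 = 260/3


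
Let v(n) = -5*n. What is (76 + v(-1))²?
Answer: 6561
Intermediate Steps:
(76 + v(-1))² = (76 - 5*(-1))² = (76 + 5)² = 81² = 6561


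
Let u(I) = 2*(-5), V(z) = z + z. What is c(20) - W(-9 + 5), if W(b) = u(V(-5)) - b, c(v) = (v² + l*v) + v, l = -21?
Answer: 6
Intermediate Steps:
V(z) = 2*z
c(v) = v² - 20*v (c(v) = (v² - 21*v) + v = v² - 20*v)
u(I) = -10
W(b) = -10 - b
c(20) - W(-9 + 5) = 20*(-20 + 20) - (-10 - (-9 + 5)) = 20*0 - (-10 - 1*(-4)) = 0 - (-10 + 4) = 0 - 1*(-6) = 0 + 6 = 6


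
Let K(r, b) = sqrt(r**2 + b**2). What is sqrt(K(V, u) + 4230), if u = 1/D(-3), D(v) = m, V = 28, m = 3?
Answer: sqrt(38070 + 3*sqrt(7057))/3 ≈ 65.253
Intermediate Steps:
D(v) = 3
u = 1/3 ≈ 0.33333
K(r, b) = sqrt(b**2 + r**2)
sqrt(K(V, u) + 4230) = sqrt(sqrt((1/3)**2 + 28**2) + 4230) = sqrt(sqrt(1/9 + 784) + 4230) = sqrt(sqrt(7057/9) + 4230) = sqrt(sqrt(7057)/3 + 4230) = sqrt(4230 + sqrt(7057)/3)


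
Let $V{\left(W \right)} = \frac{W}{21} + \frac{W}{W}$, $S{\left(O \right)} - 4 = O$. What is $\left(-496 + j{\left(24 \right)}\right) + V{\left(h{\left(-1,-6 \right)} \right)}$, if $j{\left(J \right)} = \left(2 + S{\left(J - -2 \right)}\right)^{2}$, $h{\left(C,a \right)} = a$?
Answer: $\frac{3701}{7} \approx 528.71$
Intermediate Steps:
$S{\left(O \right)} = 4 + O$
$V{\left(W \right)} = 1 + \frac{W}{21}$ ($V{\left(W \right)} = W \frac{1}{21} + 1 = \frac{W}{21} + 1 = 1 + \frac{W}{21}$)
$j{\left(J \right)} = \left(8 + J\right)^{2}$ ($j{\left(J \right)} = \left(2 + \left(4 + \left(J - -2\right)\right)\right)^{2} = \left(2 + \left(4 + \left(J + 2\right)\right)\right)^{2} = \left(2 + \left(4 + \left(2 + J\right)\right)\right)^{2} = \left(2 + \left(6 + J\right)\right)^{2} = \left(8 + J\right)^{2}$)
$\left(-496 + j{\left(24 \right)}\right) + V{\left(h{\left(-1,-6 \right)} \right)} = \left(-496 + \left(8 + 24\right)^{2}\right) + \left(1 + \frac{1}{21} \left(-6\right)\right) = \left(-496 + 32^{2}\right) + \left(1 - \frac{2}{7}\right) = \left(-496 + 1024\right) + \frac{5}{7} = 528 + \frac{5}{7} = \frac{3701}{7}$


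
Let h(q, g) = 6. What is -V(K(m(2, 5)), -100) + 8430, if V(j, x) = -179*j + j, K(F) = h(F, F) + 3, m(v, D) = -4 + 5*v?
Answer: 10032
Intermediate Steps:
K(F) = 9 (K(F) = 6 + 3 = 9)
V(j, x) = -178*j
-V(K(m(2, 5)), -100) + 8430 = -(-178)*9 + 8430 = -1*(-1602) + 8430 = 1602 + 8430 = 10032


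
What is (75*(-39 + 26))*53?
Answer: -51675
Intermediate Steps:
(75*(-39 + 26))*53 = (75*(-13))*53 = -975*53 = -51675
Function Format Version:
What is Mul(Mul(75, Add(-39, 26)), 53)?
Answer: -51675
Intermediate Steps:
Mul(Mul(75, Add(-39, 26)), 53) = Mul(Mul(75, -13), 53) = Mul(-975, 53) = -51675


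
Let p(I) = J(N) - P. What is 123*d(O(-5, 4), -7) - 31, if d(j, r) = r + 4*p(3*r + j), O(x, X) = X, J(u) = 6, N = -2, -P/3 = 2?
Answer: 5012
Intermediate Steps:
P = -6 (P = -3*2 = -6)
p(I) = 12 (p(I) = 6 - 1*(-6) = 6 + 6 = 12)
d(j, r) = 48 + r (d(j, r) = r + 4*12 = r + 48 = 48 + r)
123*d(O(-5, 4), -7) - 31 = 123*(48 - 7) - 31 = 123*41 - 31 = 5043 - 31 = 5012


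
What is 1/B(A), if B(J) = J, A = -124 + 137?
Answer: 1/13 ≈ 0.076923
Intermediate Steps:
A = 13
1/B(A) = 1/13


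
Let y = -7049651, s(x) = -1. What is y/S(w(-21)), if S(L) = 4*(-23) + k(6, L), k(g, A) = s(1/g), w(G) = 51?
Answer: 7049651/93 ≈ 75803.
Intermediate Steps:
k(g, A) = -1
S(L) = -93 (S(L) = 4*(-23) - 1 = -92 - 1 = -93)
y/S(w(-21)) = -7049651/(-93) = -7049651*(-1/93) = 7049651/93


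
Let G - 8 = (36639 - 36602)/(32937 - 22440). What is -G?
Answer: -84013/10497 ≈ -8.0035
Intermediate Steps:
G = 84013/10497 (G = 8 + (36639 - 36602)/(32937 - 22440) = 8 + 37/10497 = 84013/10497 ≈ 8.0035)
-G = -1*84013/10497 = -84013/10497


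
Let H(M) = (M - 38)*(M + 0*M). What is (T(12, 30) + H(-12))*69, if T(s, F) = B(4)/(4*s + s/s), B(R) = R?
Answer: 2028876/49 ≈ 41406.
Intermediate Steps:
H(M) = M*(-38 + M) (H(M) = (-38 + M)*(M + 0) = (-38 + M)*M = M*(-38 + M))
T(s, F) = 4/(1 + 4*s) (T(s, F) = 4/(4*s + s/s) = 4/(4*s + 1) = 4/(1 + 4*s))
(T(12, 30) + H(-12))*69 = (4/(1 + 4*12) - 12*(-38 - 12))*69 = (4/(1 + 48) - 12*(-50))*69 = (4/49 + 600)*69 = (29404/49)*69 = 2028876/49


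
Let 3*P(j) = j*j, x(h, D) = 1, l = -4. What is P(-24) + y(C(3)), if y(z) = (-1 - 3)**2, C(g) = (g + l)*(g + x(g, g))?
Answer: 208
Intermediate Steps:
C(g) = (1 + g)*(-4 + g) (C(g) = (g - 4)*(g + 1) = (-4 + g)*(1 + g) = (1 + g)*(-4 + g))
P(j) = j**2/3 (P(j) = (j*j)/3 = j**2/3)
y(z) = 16 (y(z) = (-4)**2 = 16)
P(-24) + y(C(3)) = (1/3)*(-24)**2 + 16 = (1/3)*576 + 16 = 192 + 16 = 208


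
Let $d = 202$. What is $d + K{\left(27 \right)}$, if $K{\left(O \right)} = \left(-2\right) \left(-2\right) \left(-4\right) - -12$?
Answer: $198$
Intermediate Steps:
$K{\left(O \right)} = -4$ ($K{\left(O \right)} = 4 \left(-4\right) + 12 = -16 + 12 = -4$)
$d + K{\left(27 \right)} = 202 - 4 = 198$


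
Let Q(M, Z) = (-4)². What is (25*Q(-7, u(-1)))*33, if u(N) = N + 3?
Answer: 13200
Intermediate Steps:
u(N) = 3 + N
Q(M, Z) = 16
(25*Q(-7, u(-1)))*33 = (25*16)*33 = 400*33 = 13200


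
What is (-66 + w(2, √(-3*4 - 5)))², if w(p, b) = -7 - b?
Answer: (73 + I*√17)² ≈ 5312.0 + 601.97*I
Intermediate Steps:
(-66 + w(2, √(-3*4 - 5)))² = (-66 + (-7 - √(-3*4 - 5)))² = (-66 + (-7 - √(-12 - 5)))² = (-66 + (-7 - √(-17)))² = (-66 + (-7 - I*√17))² = (-73 - I*√17)²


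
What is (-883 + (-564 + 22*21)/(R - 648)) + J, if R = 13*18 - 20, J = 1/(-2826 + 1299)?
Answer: -292512337/331359 ≈ -882.77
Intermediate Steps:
J = -1/1527 (J = 1/(-1527) = -1/1527 ≈ -0.00065488)
R = 214 (R = 234 - 20 = 214)
(-883 + (-564 + 22*21)/(R - 648)) + J = (-883 + (-564 + 22*21)/(214 - 648)) - 1/1527 = (-883 + (-564 + 462)/(-434)) - 1/1527 = (-883 - 102*(-1/434)) - 1/1527 = (-883 + 51/217) - 1/1527 = -191560/217 - 1/1527 = -292512337/331359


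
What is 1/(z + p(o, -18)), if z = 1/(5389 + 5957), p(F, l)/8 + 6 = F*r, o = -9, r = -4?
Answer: 11346/2723041 ≈ 0.0041667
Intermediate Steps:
p(F, l) = -48 - 32*F (p(F, l) = -48 + 8*(F*(-4)) = -48 + 8*(-4*F) = -48 - 32*F)
z = 1/11346 ≈ 8.8137e-5
1/(z + p(o, -18)) = 1/(1/11346 + (-48 - 32*(-9))) = 1/(1/11346 + (-48 + 288)) = 1/(1/11346 + 240) = 1/(2723041/11346) = 11346/2723041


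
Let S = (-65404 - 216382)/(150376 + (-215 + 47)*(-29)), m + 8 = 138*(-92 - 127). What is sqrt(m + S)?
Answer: I*sqrt(45540339898678)/38812 ≈ 173.87*I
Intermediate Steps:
m = -30230 (m = -8 + 138*(-92 - 127) = -8 + 138*(-219) = -8 - 30222 = -30230)
S = -140893/77624 (S = -281786/(150376 - 168*(-29)) = -281786/(150376 + 4872) = -281786/155248 = -281786*1/155248 = -140893/77624 ≈ -1.8151)
sqrt(m + S) = sqrt(-30230 - 140893/77624) = sqrt(-2346714413/77624) = I*sqrt(45540339898678)/38812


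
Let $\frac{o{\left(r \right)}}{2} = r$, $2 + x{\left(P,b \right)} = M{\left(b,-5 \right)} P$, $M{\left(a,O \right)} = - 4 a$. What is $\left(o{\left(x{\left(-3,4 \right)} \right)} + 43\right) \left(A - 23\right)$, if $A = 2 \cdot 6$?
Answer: $-1485$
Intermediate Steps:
$x{\left(P,b \right)} = -2 - 4 P b$ ($x{\left(P,b \right)} = -2 + - 4 b P = -2 - 4 P b$)
$o{\left(r \right)} = 2 r$
$A = 12$
$\left(o{\left(x{\left(-3,4 \right)} \right)} + 43\right) \left(A - 23\right) = \left(2 \left(-2 - \left(-12\right) 4\right) + 43\right) \left(12 - 23\right) = \left(2 \left(-2 + 48\right) + 43\right) \left(-11\right) = \left(2 \cdot 46 + 43\right) \left(-11\right) = \left(92 + 43\right) \left(-11\right) = 135 \left(-11\right) = -1485$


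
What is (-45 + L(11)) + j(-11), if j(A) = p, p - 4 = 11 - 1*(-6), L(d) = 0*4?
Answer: -24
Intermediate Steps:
L(d) = 0
p = 21 (p = 4 + (11 - 1*(-6)) = 4 + (11 + 6) = 4 + 17 = 21)
j(A) = 21
(-45 + L(11)) + j(-11) = (-45 + 0) + 21 = -45 + 21 = -24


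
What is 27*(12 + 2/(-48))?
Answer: 2583/8 ≈ 322.88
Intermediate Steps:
27*(12 + 2/(-48)) = 27*(12 + 2*(-1/48)) = 27*(12 - 1/24) = 27*(287/24) = 2583/8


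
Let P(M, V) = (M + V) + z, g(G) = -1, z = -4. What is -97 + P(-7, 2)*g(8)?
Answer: -88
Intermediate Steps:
P(M, V) = -4 + M + V (P(M, V) = (M + V) - 4 = -4 + M + V)
-97 + P(-7, 2)*g(8) = -97 + (-4 - 7 + 2)*(-1) = -97 - 9*(-1) = -97 + 9 = -88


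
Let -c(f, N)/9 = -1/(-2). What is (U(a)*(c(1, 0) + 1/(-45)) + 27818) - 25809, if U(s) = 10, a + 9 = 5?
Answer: 17674/9 ≈ 1963.8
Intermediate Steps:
a = -4 (a = -9 + 5 = -4)
c(f, N) = -9/2 (c(f, N) = -(-9)/(-2) = -(-9)*(-1)/2 = -9*1/2 = -9/2)
(U(a)*(c(1, 0) + 1/(-45)) + 27818) - 25809 = (10*(-9/2 + 1/(-45)) + 27818) - 25809 = (10*(-9/2 - 1/45) + 27818) - 25809 = (10*(-407/90) + 27818) - 25809 = (-407/9 + 27818) - 25809 = 249955/9 - 25809 = 17674/9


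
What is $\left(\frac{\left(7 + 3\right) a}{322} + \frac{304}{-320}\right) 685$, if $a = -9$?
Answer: $- \frac{542383}{644} \approx -842.21$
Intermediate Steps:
$\left(\frac{\left(7 + 3\right) a}{322} + \frac{304}{-320}\right) 685 = \left(\frac{\left(7 + 3\right) \left(-9\right)}{322} + \frac{304}{-320}\right) 685 = \left(10 \left(-9\right) \frac{1}{322} + 304 \left(- \frac{1}{320}\right)\right) 685 = \left(\left(-90\right) \frac{1}{322} - \frac{19}{20}\right) 685 = \left(- \frac{45}{161} - \frac{19}{20}\right) 685 = \left(- \frac{3959}{3220}\right) 685 = - \frac{542383}{644}$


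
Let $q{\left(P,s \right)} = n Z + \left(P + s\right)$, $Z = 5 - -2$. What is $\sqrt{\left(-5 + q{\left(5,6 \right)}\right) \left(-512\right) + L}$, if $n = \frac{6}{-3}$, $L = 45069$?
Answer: $\sqrt{49165} \approx 221.73$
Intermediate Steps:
$Z = 7$ ($Z = 5 + 2 = 7$)
$n = -2$ ($n = 6 \left(- \frac{1}{3}\right) = -2$)
$q{\left(P,s \right)} = -14 + P + s$ ($q{\left(P,s \right)} = \left(-2\right) 7 + \left(P + s\right) = -14 + \left(P + s\right) = -14 + P + s$)
$\sqrt{\left(-5 + q{\left(5,6 \right)}\right) \left(-512\right) + L} = \sqrt{\left(-5 + \left(-14 + 5 + 6\right)\right) \left(-512\right) + 45069} = \sqrt{\left(-5 - 3\right) \left(-512\right) + 45069} = \sqrt{\left(-8\right) \left(-512\right) + 45069} = \sqrt{4096 + 45069} = \sqrt{49165}$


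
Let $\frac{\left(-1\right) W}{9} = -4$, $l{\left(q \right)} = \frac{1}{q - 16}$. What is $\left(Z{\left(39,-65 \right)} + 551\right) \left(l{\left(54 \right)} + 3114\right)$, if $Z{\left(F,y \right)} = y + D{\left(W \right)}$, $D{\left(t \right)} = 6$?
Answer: $\frac{29109918}{19} \approx 1.5321 \cdot 10^{6}$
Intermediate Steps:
$l{\left(q \right)} = \frac{1}{-16 + q}$
$W = 36$ ($W = \left(-9\right) \left(-4\right) = 36$)
$Z{\left(F,y \right)} = 6 + y$ ($Z{\left(F,y \right)} = y + 6 = 6 + y$)
$\left(Z{\left(39,-65 \right)} + 551\right) \left(l{\left(54 \right)} + 3114\right) = \left(\left(6 - 65\right) + 551\right) \left(\frac{1}{-16 + 54} + 3114\right) = \left(-59 + 551\right) \left(\frac{1}{38} + 3114\right) = 492 \left(\frac{1}{38} + 3114\right) = 492 \cdot \frac{118333}{38} = \frac{29109918}{19}$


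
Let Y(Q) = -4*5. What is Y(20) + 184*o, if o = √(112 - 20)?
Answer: -20 + 368*√23 ≈ 1744.9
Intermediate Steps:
Y(Q) = -20
o = 2*√23 (o = √92 = 2*√23 ≈ 9.5917)
Y(20) + 184*o = -20 + 184*(2*√23) = -20 + 368*√23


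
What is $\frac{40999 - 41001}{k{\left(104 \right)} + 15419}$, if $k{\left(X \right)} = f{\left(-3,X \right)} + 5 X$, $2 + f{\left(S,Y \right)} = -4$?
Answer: $- \frac{2}{15933} \approx -0.00012553$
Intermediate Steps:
$f{\left(S,Y \right)} = -6$ ($f{\left(S,Y \right)} = -2 - 4 = -6$)
$k{\left(X \right)} = -6 + 5 X$
$\frac{40999 - 41001}{k{\left(104 \right)} + 15419} = \frac{40999 - 41001}{\left(-6 + 5 \cdot 104\right) + 15419} = - \frac{2}{\left(-6 + 520\right) + 15419} = - \frac{2}{514 + 15419} = - \frac{2}{15933}$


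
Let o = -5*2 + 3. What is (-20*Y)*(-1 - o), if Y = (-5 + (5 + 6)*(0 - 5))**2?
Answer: -432000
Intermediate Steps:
o = -7 (o = -10 + 3 = -7)
Y = 3600 (Y = (-5 + 11*(-5))**2 = (-5 - 55)**2 = (-60)**2 = 3600)
(-20*Y)*(-1 - o) = (-20*3600)*(-1 - 1*(-7)) = -72000*(-1 + 7) = -72000*6 = -432000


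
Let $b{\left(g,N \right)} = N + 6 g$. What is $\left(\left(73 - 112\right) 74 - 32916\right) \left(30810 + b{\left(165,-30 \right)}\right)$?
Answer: $-1137429540$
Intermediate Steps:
$\left(\left(73 - 112\right) 74 - 32916\right) \left(30810 + b{\left(165,-30 \right)}\right) = \left(\left(73 - 112\right) 74 - 32916\right) \left(30810 + \left(-30 + 6 \cdot 165\right)\right) = \left(\left(-39\right) 74 - 32916\right) \left(30810 + \left(-30 + 990\right)\right) = \left(-2886 - 32916\right) \left(30810 + 960\right) = \left(-35802\right) 31770 = -1137429540$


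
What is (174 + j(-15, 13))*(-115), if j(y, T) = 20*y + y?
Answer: 16215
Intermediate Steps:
j(y, T) = 21*y
(174 + j(-15, 13))*(-115) = (174 + 21*(-15))*(-115) = (174 - 315)*(-115) = -141*(-115) = 16215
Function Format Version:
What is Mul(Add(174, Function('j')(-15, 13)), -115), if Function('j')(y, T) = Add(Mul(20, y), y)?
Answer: 16215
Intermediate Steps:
Function('j')(y, T) = Mul(21, y)
Mul(Add(174, Function('j')(-15, 13)), -115) = Mul(Add(174, Mul(21, -15)), -115) = Mul(Add(174, -315), -115) = Mul(-141, -115) = 16215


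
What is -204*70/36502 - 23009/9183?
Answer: -485503879/167598933 ≈ -2.8968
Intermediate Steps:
-204*70/36502 - 23009/9183 = -14280*1/36502 - 23009*1/9183 = -7140/18251 - 23009/9183 = -485503879/167598933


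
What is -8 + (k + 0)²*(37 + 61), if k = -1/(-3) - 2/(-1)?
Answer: 4730/9 ≈ 525.56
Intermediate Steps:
k = 7/3 (k = -1*(-⅓) - 2*(-1) = ⅓ + 2 = 7/3 ≈ 2.3333)
-8 + (k + 0)²*(37 + 61) = -8 + (7/3 + 0)²*(37 + 61) = -8 + (7/3)²*98 = -8 + (49/9)*98 = -8 + 4802/9 = 4730/9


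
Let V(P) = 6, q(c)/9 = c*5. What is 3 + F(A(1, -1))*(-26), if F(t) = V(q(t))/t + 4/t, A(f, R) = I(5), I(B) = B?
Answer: -49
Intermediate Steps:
q(c) = 45*c (q(c) = 9*(c*5) = 9*(5*c) = 45*c)
A(f, R) = 5
F(t) = 10/t (F(t) = 6/t + 4/t = 10/t)
3 + F(A(1, -1))*(-26) = 3 + (10/5)*(-26) = 3 + (10*(⅕))*(-26) = 3 + 2*(-26) = 3 - 52 = -49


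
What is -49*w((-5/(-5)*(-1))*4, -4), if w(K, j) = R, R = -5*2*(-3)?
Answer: -1470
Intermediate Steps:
R = 30 (R = -10*(-3) = 30)
w(K, j) = 30
-49*w((-5/(-5)*(-1))*4, -4) = -49*30 = -1470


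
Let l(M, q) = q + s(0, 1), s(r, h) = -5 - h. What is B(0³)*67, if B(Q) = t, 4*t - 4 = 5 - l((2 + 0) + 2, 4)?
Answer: 737/4 ≈ 184.25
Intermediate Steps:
l(M, q) = -6 + q (l(M, q) = q + (-5 - 1*1) = q + (-5 - 1) = q - 6 = -6 + q)
t = 11/4 (t = 1 + (5 - (-6 + 4))/4 = 1 + (5 - 1*(-2))/4 = 1 + (5 + 2)/4 = 1 + (¼)*7 = 1 + 7/4 = 11/4 ≈ 2.7500)
B(Q) = 11/4
B(0³)*67 = (11/4)*67 = 737/4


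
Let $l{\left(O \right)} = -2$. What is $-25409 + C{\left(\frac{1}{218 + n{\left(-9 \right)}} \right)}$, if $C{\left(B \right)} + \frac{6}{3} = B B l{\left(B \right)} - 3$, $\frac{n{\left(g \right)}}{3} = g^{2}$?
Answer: $- \frac{5401008696}{212521} \approx -25414.0$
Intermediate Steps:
$n{\left(g \right)} = 3 g^{2}$
$C{\left(B \right)} = -5 - 2 B^{2}$ ($C{\left(B \right)} = -2 + \left(B B \left(-2\right) - 3\right) = -2 + \left(B^{2} \left(-2\right) - 3\right) = -2 - \left(3 + 2 B^{2}\right) = -5 - 2 B^{2}$)
$-25409 + C{\left(\frac{1}{218 + n{\left(-9 \right)}} \right)} = -25409 - \left(5 + 2 \left(\frac{1}{218 + 3 \left(-9\right)^{2}}\right)^{2}\right) = -25409 - \left(5 + 2 \left(\frac{1}{218 + 3 \cdot 81}\right)^{2}\right) = -25409 - \left(5 + 2 \left(\frac{1}{218 + 243}\right)^{2}\right) = -25409 - \left(5 + 2 \left(\frac{1}{461}\right)^{2}\right) = -25409 - \left(5 + \frac{2}{212521}\right) = -25409 - \frac{1062607}{212521} = - \frac{5401008696}{212521}$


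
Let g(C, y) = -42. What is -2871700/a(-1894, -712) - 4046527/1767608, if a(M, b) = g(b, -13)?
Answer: 2537934969733/37119768 ≈ 68372.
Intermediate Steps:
a(M, b) = -42
-2871700/a(-1894, -712) - 4046527/1767608 = -2871700/(-42) - 4046527/1767608 = -2871700*(-1/42) - 4046527*1/1767608 = 1435850/21 - 4046527/1767608 = 2537934969733/37119768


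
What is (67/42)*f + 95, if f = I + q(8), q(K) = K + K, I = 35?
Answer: 2469/14 ≈ 176.36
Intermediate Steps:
q(K) = 2*K
f = 51 (f = 35 + 2*8 = 35 + 16 = 51)
(67/42)*f + 95 = (67/42)*51 + 95 = 1139/14 + 95 = 2469/14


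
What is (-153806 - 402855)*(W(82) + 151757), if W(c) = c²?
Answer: -88220191941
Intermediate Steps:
(-153806 - 402855)*(W(82) + 151757) = (-153806 - 402855)*(82² + 151757) = -556661*(6724 + 151757) = -556661*158481 = -88220191941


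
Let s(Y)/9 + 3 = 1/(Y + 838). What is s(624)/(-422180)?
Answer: 7893/123445432 ≈ 6.3939e-5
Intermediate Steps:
s(Y) = -27 + 9/(838 + Y) (s(Y) = -27 + 9/(Y + 838) = -27 + 9/(838 + Y))
s(624)/(-422180) = (9*(-2513 - 3*624)/(838 + 624))/(-422180) = (9*(-2513 - 1872)/1462)*(-1/422180) = (9*(1/1462)*(-4385))*(-1/422180) = -39465/1462*(-1/422180) = 7893/123445432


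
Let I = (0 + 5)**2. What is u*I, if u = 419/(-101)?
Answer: -10475/101 ≈ -103.71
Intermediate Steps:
u = -419/101 (u = 419*(-1/101) = -419/101 ≈ -4.1485)
I = 25 (I = 5**2 = 25)
u*I = -419/101*25 = -10475/101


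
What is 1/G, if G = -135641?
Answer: -1/135641 ≈ -7.3724e-6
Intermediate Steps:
1/G = 1/(-135641) = -1/135641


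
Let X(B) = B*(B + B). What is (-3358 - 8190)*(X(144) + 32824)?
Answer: -857970208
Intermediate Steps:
X(B) = 2*B**2 (X(B) = B*(2*B) = 2*B**2)
(-3358 - 8190)*(X(144) + 32824) = (-3358 - 8190)*(2*144**2 + 32824) = -11548*(2*20736 + 32824) = -11548*(41472 + 32824) = -11548*74296 = -857970208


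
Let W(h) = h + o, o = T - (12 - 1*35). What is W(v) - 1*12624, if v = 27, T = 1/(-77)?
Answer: -968199/77 ≈ -12574.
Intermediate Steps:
T = -1/77 ≈ -0.012987
o = 1770/77 (o = -1/77 - (12 - 1*35) = -1/77 - (12 - 35) = -1/77 - 1*(-23) = -1/77 + 23 = 1770/77 ≈ 22.987)
W(h) = 1770/77 + h (W(h) = h + 1770/77 = 1770/77 + h)
W(v) - 1*12624 = (1770/77 + 27) - 1*12624 = 3849/77 - 12624 = -968199/77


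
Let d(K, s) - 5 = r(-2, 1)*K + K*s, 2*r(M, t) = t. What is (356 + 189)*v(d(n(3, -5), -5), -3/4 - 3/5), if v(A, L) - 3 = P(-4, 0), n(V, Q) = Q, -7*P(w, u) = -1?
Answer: 11990/7 ≈ 1712.9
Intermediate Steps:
r(M, t) = t/2
P(w, u) = 1/7 (P(w, u) = -1/7*(-1) = 1/7)
d(K, s) = 5 + K/2 + K*s (d(K, s) = 5 + (((1/2)*1)*K + K*s) = 5 + (K/2 + K*s) = 5 + K/2 + K*s)
v(A, L) = 22/7 (v(A, L) = 3 + 1/7 = 22/7)
(356 + 189)*v(d(n(3, -5), -5), -3/4 - 3/5) = (356 + 189)*(22/7) = 545*(22/7) = 11990/7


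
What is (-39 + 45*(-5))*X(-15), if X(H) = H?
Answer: 3960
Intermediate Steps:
(-39 + 45*(-5))*X(-15) = (-39 + 45*(-5))*(-15) = (-39 - 225)*(-15) = -264*(-15) = 3960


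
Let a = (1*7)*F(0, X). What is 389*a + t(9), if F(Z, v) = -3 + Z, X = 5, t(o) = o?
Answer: -8160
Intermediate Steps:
a = -21 (a = (1*7)*(-3 + 0) = 7*(-3) = -21)
389*a + t(9) = 389*(-21) + 9 = -8169 + 9 = -8160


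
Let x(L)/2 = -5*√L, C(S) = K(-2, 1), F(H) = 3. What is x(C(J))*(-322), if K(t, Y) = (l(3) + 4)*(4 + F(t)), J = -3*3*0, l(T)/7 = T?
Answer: 16100*√7 ≈ 42597.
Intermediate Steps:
l(T) = 7*T
J = 0 (J = -9*0 = 0)
K(t, Y) = 175 (K(t, Y) = (7*3 + 4)*(4 + 3) = (21 + 4)*7 = 25*7 = 175)
C(S) = 175
x(L) = -10*√L (x(L) = 2*(-5*√L) = -10*√L)
x(C(J))*(-322) = -50*√7*(-322) = 16100*√7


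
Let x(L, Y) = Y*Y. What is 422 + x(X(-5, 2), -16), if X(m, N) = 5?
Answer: 678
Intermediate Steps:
x(L, Y) = Y²
422 + x(X(-5, 2), -16) = 422 + (-16)² = 422 + 256 = 678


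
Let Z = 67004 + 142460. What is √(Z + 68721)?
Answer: √278185 ≈ 527.43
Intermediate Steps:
Z = 209464
√(Z + 68721) = √(209464 + 68721) = √278185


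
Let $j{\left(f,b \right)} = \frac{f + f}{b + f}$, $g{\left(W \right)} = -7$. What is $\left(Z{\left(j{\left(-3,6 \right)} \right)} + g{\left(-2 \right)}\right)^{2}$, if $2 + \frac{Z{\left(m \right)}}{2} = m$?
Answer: $225$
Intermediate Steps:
$j{\left(f,b \right)} = \frac{2 f}{b + f}$
$Z{\left(m \right)} = -4 + 2 m$
$\left(Z{\left(j{\left(-3,6 \right)} \right)} + g{\left(-2 \right)}\right)^{2} = \left(\left(-4 + 2 \cdot 2 \left(-3\right) \frac{1}{6 - 3}\right) - 7\right)^{2} = \left(\left(-4 + 2 \cdot 2 \left(-3\right) \frac{1}{3}\right) - 7\right)^{2} = \left(\left(-4 + 2 \left(-2\right)\right) - 7\right)^{2} = \left(\left(-4 - 4\right) - 7\right)^{2} = \left(-8 - 7\right)^{2} = \left(-15\right)^{2} = 225$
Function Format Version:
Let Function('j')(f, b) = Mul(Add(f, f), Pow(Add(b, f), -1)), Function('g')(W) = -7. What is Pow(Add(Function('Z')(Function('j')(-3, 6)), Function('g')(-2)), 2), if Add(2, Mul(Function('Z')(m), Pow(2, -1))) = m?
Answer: 225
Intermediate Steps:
Function('j')(f, b) = Mul(2, f, Pow(Add(b, f), -1)) (Function('j')(f, b) = Mul(Mul(2, f), Pow(Add(b, f), -1)) = Mul(2, f, Pow(Add(b, f), -1)))
Function('Z')(m) = Add(-4, Mul(2, m))
Pow(Add(Function('Z')(Function('j')(-3, 6)), Function('g')(-2)), 2) = Pow(Add(Add(-4, Mul(2, Mul(2, -3, Pow(Add(6, -3), -1)))), -7), 2) = Pow(Add(Add(-4, Mul(2, Mul(2, -3, Pow(3, -1)))), -7), 2) = Pow(Add(Add(-4, Mul(2, Mul(2, -3, Rational(1, 3)))), -7), 2) = Pow(Add(Add(-4, Mul(2, -2)), -7), 2) = Pow(Add(Add(-4, -4), -7), 2) = Pow(Add(-8, -7), 2) = Pow(-15, 2) = 225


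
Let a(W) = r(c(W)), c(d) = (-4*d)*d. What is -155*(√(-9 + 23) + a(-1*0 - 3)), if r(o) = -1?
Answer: 155 - 155*√14 ≈ -424.96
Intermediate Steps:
c(d) = -4*d²
a(W) = -1
-155*(√(-9 + 23) + a(-1*0 - 3)) = -155*(√(-9 + 23) - 1) = -155*(√14 - 1) = -155*(-1 + √14) = 155 - 155*√14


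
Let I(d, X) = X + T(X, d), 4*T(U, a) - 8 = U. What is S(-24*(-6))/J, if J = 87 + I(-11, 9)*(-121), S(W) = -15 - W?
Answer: 636/6065 ≈ 0.10486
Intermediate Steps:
T(U, a) = 2 + U/4
I(d, X) = 2 + 5*X/4 (I(d, X) = X + (2 + X/4) = 2 + 5*X/4)
J = -6065/4 (J = 87 + (2 + (5/4)*9)*(-121) = 87 + (2 + 45/4)*(-121) = 87 + (53/4)*(-121) = 87 - 6413/4 = -6065/4 ≈ -1516.3)
S(-24*(-6))/J = (-15 - (-24)*(-6))/(-6065/4) = (-15 - 1*144)*(-4/6065) = (-15 - 144)*(-4/6065) = -159*(-4/6065) = 636/6065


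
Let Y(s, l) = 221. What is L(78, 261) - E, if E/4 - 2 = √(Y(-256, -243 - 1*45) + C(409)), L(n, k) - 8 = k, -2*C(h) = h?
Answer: 261 - 2*√66 ≈ 244.75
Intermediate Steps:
C(h) = -h/2
L(n, k) = 8 + k
E = 8 + 2*√66 (E = 8 + 4*√(221 - ½*409) = 8 + 4*√(221 - 409/2) = 8 + 4*√(33/2) = 8 + 4*(√66/2) = 8 + 2*√66 ≈ 24.248)
L(78, 261) - E = (8 + 261) - (8 + 2*√66) = 269 + (-8 - 2*√66) = 261 - 2*√66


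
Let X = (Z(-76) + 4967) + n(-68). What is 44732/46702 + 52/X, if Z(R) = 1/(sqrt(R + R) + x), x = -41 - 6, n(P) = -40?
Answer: 162000078894814/167291201018229 + 13*I*sqrt(38)/7164198579 ≈ 0.96837 + 1.1186e-8*I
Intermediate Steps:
x = -47
Z(R) = 1/(-47 + sqrt(2)*sqrt(R)) (Z(R) = 1/(sqrt(R + R) - 47) = 1/(sqrt(2*R) - 47) = 1/(sqrt(2)*sqrt(R) - 47) = 1/(-47 + sqrt(2)*sqrt(R)))
X = 4927 + 1/(-47 + 2*I*sqrt(38)) (X = (1/(-47 + sqrt(2)*sqrt(-76)) + 4967) - 40 = (1/(-47 + sqrt(2)*(2*I*sqrt(19))) + 4967) - 40 = (1/(-47 + 2*I*sqrt(38)) + 4967) - 40 = (4967 + 1/(-47 + 2*I*sqrt(38))) - 40 = 4927 + 1/(-47 + 2*I*sqrt(38)) ≈ 4927.0 - 0.0052219*I)
44732/46702 + 52/X = 44732/46702 + 52/(11632600/2361 - 2*I*sqrt(38)/2361) = 44732*(1/46702) + 52/(11632600/2361 - 2*I*sqrt(38)/2361) = 22366/23351 + 52/(11632600/2361 - 2*I*sqrt(38)/2361)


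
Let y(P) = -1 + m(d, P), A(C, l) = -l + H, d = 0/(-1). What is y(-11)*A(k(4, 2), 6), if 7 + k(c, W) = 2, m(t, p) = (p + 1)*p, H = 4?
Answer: -218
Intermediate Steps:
d = 0 (d = 0*(-1) = 0)
m(t, p) = p*(1 + p) (m(t, p) = (1 + p)*p = p*(1 + p))
k(c, W) = -5 (k(c, W) = -7 + 2 = -5)
A(C, l) = 4 - l (A(C, l) = -l + 4 = 4 - l)
y(P) = -1 + P*(1 + P)
y(-11)*A(k(4, 2), 6) = (-1 - 11*(1 - 11))*(4 - 1*6) = (-1 - 11*(-10))*(4 - 6) = (-1 + 110)*(-2) = 109*(-2) = -218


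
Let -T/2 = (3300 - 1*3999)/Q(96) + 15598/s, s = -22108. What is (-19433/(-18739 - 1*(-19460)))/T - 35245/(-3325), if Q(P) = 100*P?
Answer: -333202071317/49627118555 ≈ -6.7141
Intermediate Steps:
T = 13766191/8843200 (T = -2*((3300 - 1*3999)/((100*96)) + 15598/(-22108)) = -2*((3300 - 3999)/9600 + 15598*(-1/22108)) = -2*(-699*1/9600 - 7799/11054) = -2*(-233/3200 - 7799/11054) = -2*(-13766191/17686400) = 13766191/8843200 ≈ 1.5567)
(-19433/(-18739 - 1*(-19460)))/T - 35245/(-3325) = (-19433/(-18739 - 1*(-19460)))/(13766191/8843200) - 35245/(-3325) = -19433/(-18739 + 19460)*(8843200/13766191) - 35245*(-1/3325) = -19433/721*(8843200/13766191) + 53/5 = -19433*1/721*(8843200/13766191) + 53/5 = -19433/721*8843200/13766191 + 53/5 = -171849905600/9925423711 + 53/5 = -333202071317/49627118555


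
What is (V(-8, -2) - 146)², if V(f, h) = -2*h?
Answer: 20164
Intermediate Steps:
(V(-8, -2) - 146)² = (-2*(-2) - 146)² = (4 - 146)² = (-142)² = 20164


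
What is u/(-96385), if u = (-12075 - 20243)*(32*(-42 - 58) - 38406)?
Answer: -1344622708/96385 ≈ -13951.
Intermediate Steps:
u = 1344622708 (u = -32318*(32*(-100) - 38406) = -32318*(-3200 - 38406) = -32318*(-41606) = 1344622708)
u/(-96385) = 1344622708/(-96385) = 1344622708*(-1/96385) = -1344622708/96385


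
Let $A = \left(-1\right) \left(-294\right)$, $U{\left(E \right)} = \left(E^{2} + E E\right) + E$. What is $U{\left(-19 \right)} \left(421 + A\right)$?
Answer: $502645$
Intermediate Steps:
$U{\left(E \right)} = E + 2 E^{2}$ ($U{\left(E \right)} = \left(E^{2} + E^{2}\right) + E = 2 E^{2} + E = E + 2 E^{2}$)
$A = 294$
$U{\left(-19 \right)} \left(421 + A\right) = - 19 \left(1 + 2 \left(-19\right)\right) \left(421 + 294\right) = - 19 \left(1 - 38\right) 715 = \left(-19\right) \left(-37\right) 715 = 703 \cdot 715 = 502645$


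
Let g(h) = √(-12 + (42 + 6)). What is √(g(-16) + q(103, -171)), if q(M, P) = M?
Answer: √109 ≈ 10.440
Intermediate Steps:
g(h) = 6 (g(h) = √(-12 + 48) = √36 = 6)
√(g(-16) + q(103, -171)) = √(6 + 103) = √109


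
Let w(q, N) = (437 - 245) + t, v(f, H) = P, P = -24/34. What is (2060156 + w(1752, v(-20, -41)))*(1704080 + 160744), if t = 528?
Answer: 3843171025824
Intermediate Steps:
P = -12/17 (P = -24*1/34 = -12/17 ≈ -0.70588)
v(f, H) = -12/17
w(q, N) = 720 (w(q, N) = (437 - 245) + 528 = 192 + 528 = 720)
(2060156 + w(1752, v(-20, -41)))*(1704080 + 160744) = (2060156 + 720)*(1704080 + 160744) = 2060876*1864824 = 3843171025824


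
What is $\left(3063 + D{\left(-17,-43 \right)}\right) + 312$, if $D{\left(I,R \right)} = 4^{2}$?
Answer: $3391$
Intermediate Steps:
$D{\left(I,R \right)} = 16$
$\left(3063 + D{\left(-17,-43 \right)}\right) + 312 = \left(3063 + 16\right) + 312 = 3079 + 312 = 3391$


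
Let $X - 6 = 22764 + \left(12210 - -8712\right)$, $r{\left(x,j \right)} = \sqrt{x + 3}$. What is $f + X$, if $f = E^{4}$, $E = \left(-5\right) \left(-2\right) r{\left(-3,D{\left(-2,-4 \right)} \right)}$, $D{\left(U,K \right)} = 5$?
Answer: $43692$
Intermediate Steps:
$r{\left(x,j \right)} = \sqrt{3 + x}$
$E = 0$ ($E = \left(-5\right) \left(-2\right) \sqrt{3 - 3} = 10 \sqrt{0} = 10 \cdot 0 = 0$)
$X = 43692$ ($X = 6 + \left(22764 + \left(12210 - -8712\right)\right) = 6 + \left(22764 + \left(12210 + 8712\right)\right) = 6 + \left(22764 + 20922\right) = 6 + 43686 = 43692$)
$f = 0$ ($f = 0^{4} = 0$)
$f + X = 0 + 43692 = 43692$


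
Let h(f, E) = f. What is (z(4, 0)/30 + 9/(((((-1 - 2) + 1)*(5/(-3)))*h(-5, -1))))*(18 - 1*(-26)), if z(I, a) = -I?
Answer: -2222/75 ≈ -29.627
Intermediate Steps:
(z(4, 0)/30 + 9/(((((-1 - 2) + 1)*(5/(-3)))*h(-5, -1))))*(18 - 1*(-26)) = (-1*4/30 + 9/(((((-1 - 2) + 1)*(5/(-3)))*(-5))))*(18 - 1*(-26)) = (-4*1/30 + 9/((((-3 + 1)*(5*(-⅓)))*(-5))))*(18 + 26) = (-2/15 + 9/((-2*(-5/3)*(-5))))*44 = (-2/15 + 9/(((10/3)*(-5))))*44 = (-2/15 + 9/(-50/3))*44 = (-2/15 + 9*(-3/50))*44 = (-2/15 - 27/50)*44 = -101/150*44 = -2222/75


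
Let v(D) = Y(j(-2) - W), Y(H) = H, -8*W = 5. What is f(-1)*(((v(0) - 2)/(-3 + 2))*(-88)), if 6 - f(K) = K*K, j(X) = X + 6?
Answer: 1155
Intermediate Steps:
j(X) = 6 + X
W = -5/8 (W = -1/8*5 = -5/8 ≈ -0.62500)
v(D) = 37/8 (v(D) = (6 - 2) - 1*(-5/8) = 4 + 5/8 = 37/8)
f(K) = 6 - K**2 (f(K) = 6 - K*K = 6 - K**2)
f(-1)*(((v(0) - 2)/(-3 + 2))*(-88)) = (6 - 1*(-1)**2)*(((37/8 - 2)/(-3 + 2))*(-88)) = (6 - 1*1)*(((21/8)/(-1))*(-88)) = (6 - 1)*(((21/8)*(-1))*(-88)) = 5*(-21/8*(-88)) = 5*231 = 1155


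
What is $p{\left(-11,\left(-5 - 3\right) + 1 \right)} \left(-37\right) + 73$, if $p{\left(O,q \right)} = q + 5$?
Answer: $147$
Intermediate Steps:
$p{\left(O,q \right)} = 5 + q$
$p{\left(-11,\left(-5 - 3\right) + 1 \right)} \left(-37\right) + 73 = \left(5 + \left(\left(-5 - 3\right) + 1\right)\right) \left(-37\right) + 73 = \left(5 + \left(-8 + 1\right)\right) \left(-37\right) + 73 = \left(5 - 7\right) \left(-37\right) + 73 = \left(-2\right) \left(-37\right) + 73 = 74 + 73 = 147$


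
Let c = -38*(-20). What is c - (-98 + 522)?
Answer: 336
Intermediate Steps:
c = 760
c - (-98 + 522) = 760 - (-98 + 522) = 760 - 1*424 = 760 - 424 = 336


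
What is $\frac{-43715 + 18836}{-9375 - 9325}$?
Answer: $\frac{24879}{18700} \approx 1.3304$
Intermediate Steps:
$\frac{-43715 + 18836}{-9375 - 9325} = - \frac{24879}{-18700} = \left(-24879\right) \left(- \frac{1}{18700}\right) = \frac{24879}{18700}$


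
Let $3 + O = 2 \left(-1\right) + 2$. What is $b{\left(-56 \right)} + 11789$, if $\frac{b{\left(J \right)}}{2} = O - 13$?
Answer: $11757$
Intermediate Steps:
$O = -3$ ($O = -3 + \left(2 \left(-1\right) + 2\right) = -3 + \left(-2 + 2\right) = -3 + 0 = -3$)
$b{\left(J \right)} = -32$ ($b{\left(J \right)} = 2 \left(-3 - 13\right) = 2 \left(-16\right) = -32$)
$b{\left(-56 \right)} + 11789 = -32 + 11789 = 11757$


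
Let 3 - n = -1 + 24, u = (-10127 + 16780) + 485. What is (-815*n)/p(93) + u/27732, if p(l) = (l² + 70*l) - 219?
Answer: 4655611/3452634 ≈ 1.3484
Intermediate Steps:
u = 7138 (u = 6653 + 485 = 7138)
p(l) = -219 + l² + 70*l
n = -20 (n = 3 - (-1 + 24) = 3 - 1*23 = 3 - 23 = -20)
(-815*n)/p(93) + u/27732 = (-815*(-20))/(-219 + 93² + 70*93) + 7138/27732 = 16300/(-219 + 8649 + 6510) + 7138*(1/27732) = 16300/14940 + 3569/13866 = 16300*(1/14940) + 3569/13866 = 815/747 + 3569/13866 = 4655611/3452634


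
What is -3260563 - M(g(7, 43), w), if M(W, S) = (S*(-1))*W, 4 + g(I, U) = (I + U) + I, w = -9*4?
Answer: -3262471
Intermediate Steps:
w = -36
g(I, U) = -4 + U + 2*I (g(I, U) = -4 + ((I + U) + I) = -4 + (U + 2*I) = -4 + U + 2*I)
M(W, S) = -S*W (M(W, S) = (-S)*W = -S*W)
-3260563 - M(g(7, 43), w) = -3260563 - (-1)*(-36)*(-4 + 43 + 2*7) = -3260563 - (-1)*(-36)*(-4 + 43 + 14) = -3260563 - (-1)*(-36)*53 = -3260563 - 1*1908 = -3260563 - 1908 = -3262471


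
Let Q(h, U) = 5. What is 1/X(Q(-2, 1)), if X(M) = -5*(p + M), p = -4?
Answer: -1/5 ≈ -0.20000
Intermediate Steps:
X(M) = 20 - 5*M (X(M) = -5*(-4 + M) = 20 - 5*M)
1/X(Q(-2, 1)) = 1/(20 - 5*5) = 1/(20 - 25) = 1/(-5) = -1/5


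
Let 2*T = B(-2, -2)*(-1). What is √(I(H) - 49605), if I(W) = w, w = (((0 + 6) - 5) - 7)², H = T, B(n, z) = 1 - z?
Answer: I*√49569 ≈ 222.64*I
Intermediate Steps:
T = -3/2 (T = ((1 - 1*(-2))*(-1))/2 = ((1 + 2)*(-1))/2 = (3*(-1))/2 = (½)*(-3) = -3/2 ≈ -1.5000)
H = -3/2 ≈ -1.5000
w = 36 (w = ((6 - 5) - 7)² = (1 - 7)² = (-6)² = 36)
I(W) = 36
√(I(H) - 49605) = √(36 - 49605) = √(-49569) = I*√49569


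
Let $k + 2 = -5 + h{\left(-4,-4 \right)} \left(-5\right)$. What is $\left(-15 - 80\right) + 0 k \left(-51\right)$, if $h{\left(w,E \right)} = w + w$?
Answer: $-95$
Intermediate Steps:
$h{\left(w,E \right)} = 2 w$
$k = 33$ ($k = -2 - \left(5 - 2 \left(-4\right) \left(-5\right)\right) = -2 - -35 = -2 + \left(-5 + 40\right) = -2 + 35 = 33$)
$\left(-15 - 80\right) + 0 k \left(-51\right) = \left(-15 - 80\right) + 0 \cdot 33 \left(-51\right) = \left(-15 - 80\right) + 0 \left(-51\right) = -95 + 0 = -95$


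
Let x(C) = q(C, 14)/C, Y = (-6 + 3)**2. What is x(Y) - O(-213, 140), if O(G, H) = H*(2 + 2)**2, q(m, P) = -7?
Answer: -20167/9 ≈ -2240.8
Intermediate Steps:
O(G, H) = 16*H (O(G, H) = H*4**2 = H*16 = 16*H)
Y = 9 (Y = (-3)**2 = 9)
x(C) = -7/C
x(Y) - O(-213, 140) = -7/9 - 16*140 = -7*1/9 - 1*2240 = -7/9 - 2240 = -20167/9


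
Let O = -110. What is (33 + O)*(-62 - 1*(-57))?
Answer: 385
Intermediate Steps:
(33 + O)*(-62 - 1*(-57)) = (33 - 110)*(-62 - 1*(-57)) = -77*(-62 + 57) = -77*(-5) = 385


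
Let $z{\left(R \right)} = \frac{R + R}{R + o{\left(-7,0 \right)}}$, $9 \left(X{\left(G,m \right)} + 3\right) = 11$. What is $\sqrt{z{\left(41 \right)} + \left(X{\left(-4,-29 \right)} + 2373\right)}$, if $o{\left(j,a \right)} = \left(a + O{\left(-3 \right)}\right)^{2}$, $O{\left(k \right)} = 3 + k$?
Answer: $\frac{\sqrt{21359}}{3} \approx 48.716$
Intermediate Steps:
$X{\left(G,m \right)} = - \frac{16}{9}$ ($X{\left(G,m \right)} = -3 + \frac{1}{9} \cdot 11 = -3 + \frac{11}{9} = - \frac{16}{9}$)
$o{\left(j,a \right)} = a^{2}$ ($o{\left(j,a \right)} = \left(a + \left(3 - 3\right)\right)^{2} = \left(a + 0\right)^{2} = a^{2}$)
$z{\left(R \right)} = 2$ ($z{\left(R \right)} = \frac{R + R}{R + 0^{2}} = \frac{2 R}{R + 0} = \frac{2 R}{R} = 2$)
$\sqrt{z{\left(41 \right)} + \left(X{\left(-4,-29 \right)} + 2373\right)} = \sqrt{2 + \left(- \frac{16}{9} + 2373\right)} = \sqrt{2 + \frac{21341}{9}} = \sqrt{\frac{21359}{9}} = \frac{\sqrt{21359}}{3}$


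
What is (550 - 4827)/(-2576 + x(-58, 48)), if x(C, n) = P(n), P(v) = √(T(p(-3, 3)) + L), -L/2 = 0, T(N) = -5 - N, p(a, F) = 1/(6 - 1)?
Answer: 27543880/16589453 + 4277*I*√130/33178906 ≈ 1.6603 + 0.0014698*I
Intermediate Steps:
p(a, F) = ⅕ (p(a, F) = 1/5 = ⅕)
L = 0 (L = -2*0 = 0)
P(v) = I*√130/5 (P(v) = √((-5 - 1*⅕) + 0) = √((-5 - ⅕) + 0) = √(-26/5 + 0) = √(-26/5) = I*√130/5)
x(C, n) = I*√130/5
(550 - 4827)/(-2576 + x(-58, 48)) = (550 - 4827)/(-2576 + I*√130/5) = -4277/(-2576 + I*√130/5)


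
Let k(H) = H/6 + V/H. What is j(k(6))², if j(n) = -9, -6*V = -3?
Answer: 81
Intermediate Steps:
V = ½ (V = -⅙*(-3) = ½ ≈ 0.50000)
k(H) = 1/(2*H) + H/6 (k(H) = H/6 + 1/(2*H) = 1/(2*H) + H/6)
j(k(6))² = (-9)² = 81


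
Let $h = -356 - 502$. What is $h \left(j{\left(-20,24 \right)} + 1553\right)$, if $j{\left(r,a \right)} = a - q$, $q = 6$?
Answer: $-1347918$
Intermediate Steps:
$j{\left(r,a \right)} = -6 + a$ ($j{\left(r,a \right)} = a - 6 = -6 + a$)
$h = -858$
$h \left(j{\left(-20,24 \right)} + 1553\right) = - 858 \left(\left(-6 + 24\right) + 1553\right) = - 858 \left(18 + 1553\right) = \left(-858\right) 1571 = -1347918$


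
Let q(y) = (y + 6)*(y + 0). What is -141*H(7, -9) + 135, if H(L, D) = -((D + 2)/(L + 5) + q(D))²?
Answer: 4729463/48 ≈ 98531.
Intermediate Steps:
q(y) = y*(6 + y) (q(y) = (6 + y)*y = y*(6 + y))
H(L, D) = -(D*(6 + D) + (2 + D)/(5 + L))² (H(L, D) = -((D + 2)/(L + 5) + D*(6 + D))² = -((2 + D)/(5 + L) + D*(6 + D))² = -(D*(6 + D) + (2 + D)/(5 + L))²)
-141*H(7, -9) + 135 = -(-141)*(2 - 9 + 5*(-9)*(6 - 9) - 9*7*(6 - 9))²/(5 + 7)² + 135 = -(-141)*(2 - 9 + 5*(-9)*(-3) - 9*7*(-3))²/12² + 135 = -(-141)*(2 - 9 + 135 + 189)²/144 + 135 = -(-141)*317²/144 + 135 = -(-141)*100489/144 + 135 = -141*(-100489/144) + 135 = 4722983/48 + 135 = 4729463/48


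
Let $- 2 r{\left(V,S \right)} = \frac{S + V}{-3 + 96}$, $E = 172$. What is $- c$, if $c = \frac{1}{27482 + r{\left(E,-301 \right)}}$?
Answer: $- \frac{62}{1703927} \approx -3.6387 \cdot 10^{-5}$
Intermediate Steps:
$r{\left(V,S \right)} = - \frac{S}{186} - \frac{V}{186}$ ($r{\left(V,S \right)} = - \frac{\left(S + V\right) \frac{1}{-3 + 96}}{2} = - \frac{\left(S + V\right) \frac{1}{93}}{2} = - \frac{\frac{S}{93} + \frac{V}{93}}{2} = - \frac{S}{186} - \frac{V}{186}$)
$c = \frac{62}{1703927}$ ($c = \frac{1}{27482 - - \frac{43}{62}} = \frac{1}{27482 + \left(\frac{301}{186} - \frac{86}{93}\right)} = \frac{1}{27482 + \frac{43}{62}} = \frac{1}{\frac{1703927}{62}} = \frac{62}{1703927} \approx 3.6387 \cdot 10^{-5}$)
$- c = \left(-1\right) \frac{62}{1703927} = - \frac{62}{1703927}$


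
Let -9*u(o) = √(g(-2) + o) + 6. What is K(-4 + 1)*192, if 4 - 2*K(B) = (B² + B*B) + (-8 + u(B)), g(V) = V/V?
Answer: -512 + 32*I*√2/3 ≈ -512.0 + 15.085*I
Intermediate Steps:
g(V) = 1
u(o) = -⅔ - √(1 + o)/9 (u(o) = -(√(1 + o) + 6)/9 = -(6 + √(1 + o))/9 = -⅔ - √(1 + o)/9)
K(B) = 19/3 - B² + √(1 + B)/18 (K(B) = 2 - ((B² + B*B) + (-8 + (-⅔ - √(1 + B)/9)))/2 = 2 - ((B² + B²) + (-26/3 - √(1 + B)/9))/2 = 2 - (2*B² + (-26/3 - √(1 + B)/9))/2 = 2 - (-26/3 + 2*B² - √(1 + B)/9)/2 = 2 + (13/3 - B² + √(1 + B)/18) = 19/3 - B² + √(1 + B)/18)
K(-4 + 1)*192 = (19/3 - (-4 + 1)² + √(1 + (-4 + 1))/18)*192 = (19/3 - 1*(-3)² + √(1 - 3)/18)*192 = (19/3 - 1*9 + √(-2)/18)*192 = (19/3 - 9 + (I*√2)/18)*192 = (19/3 - 9 + I*√2/18)*192 = (-8/3 + I*√2/18)*192 = -512 + 32*I*√2/3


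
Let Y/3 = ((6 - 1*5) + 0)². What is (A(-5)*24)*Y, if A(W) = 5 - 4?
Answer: 72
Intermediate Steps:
A(W) = 1
Y = 3 (Y = 3*((6 - 1*5) + 0)² = 3*((6 - 5) + 0)² = 3*(1 + 0)² = 3*1² = 3*1 = 3)
(A(-5)*24)*Y = (1*24)*3 = 24*3 = 72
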